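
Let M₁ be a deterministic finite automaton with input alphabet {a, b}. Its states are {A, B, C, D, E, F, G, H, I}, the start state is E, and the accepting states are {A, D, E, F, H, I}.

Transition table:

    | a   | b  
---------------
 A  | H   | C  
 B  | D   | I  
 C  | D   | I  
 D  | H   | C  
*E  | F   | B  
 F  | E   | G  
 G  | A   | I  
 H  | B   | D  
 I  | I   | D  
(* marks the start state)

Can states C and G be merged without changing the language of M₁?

P0 = {A,D,E,F,H,I} | {B,C,G}.
On input a, block {A,D,E,F,H,I} splits into {A,D,E,F,I} and {H}.
Split {A,D,E,F,I} by δ(·,a) → {E,F,I} and {A,D}.
Split {E,F,I} by δ(·,b) → {E,F} and {I}.
Stable partition: {E,F} | {B,C,G} | {H} | {A,D} | {I} — 5 equivalence classes.
C and G lie in the same block of the stable partition, so they are equivalent — no string distinguishes them.

Yes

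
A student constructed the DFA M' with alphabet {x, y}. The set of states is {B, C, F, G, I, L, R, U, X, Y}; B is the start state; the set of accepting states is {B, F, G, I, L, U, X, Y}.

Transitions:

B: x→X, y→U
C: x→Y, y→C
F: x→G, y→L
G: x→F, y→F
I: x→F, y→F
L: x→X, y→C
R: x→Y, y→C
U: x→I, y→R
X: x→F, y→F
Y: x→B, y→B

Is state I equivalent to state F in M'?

No

Start with accepting vs non-accepting: {B,F,G,I,L,U,X,Y} | {C,R}.
On input y, block {B,F,G,I,L,U,X,Y} splits into {B,F,G,I,X,Y} and {L,U}.
Refine {B,F,G,I,X,Y} on symbol y: members go to different blocks, giving {G,I,X,Y} and {B,F}.
The partition is now stable with 4 blocks: {G,I,X,Y} | {C,R} | {L,U} | {B,F}.
I and F end up in different blocks, so they are distinguishable. For instance, the string 'yy' is accepted from only I.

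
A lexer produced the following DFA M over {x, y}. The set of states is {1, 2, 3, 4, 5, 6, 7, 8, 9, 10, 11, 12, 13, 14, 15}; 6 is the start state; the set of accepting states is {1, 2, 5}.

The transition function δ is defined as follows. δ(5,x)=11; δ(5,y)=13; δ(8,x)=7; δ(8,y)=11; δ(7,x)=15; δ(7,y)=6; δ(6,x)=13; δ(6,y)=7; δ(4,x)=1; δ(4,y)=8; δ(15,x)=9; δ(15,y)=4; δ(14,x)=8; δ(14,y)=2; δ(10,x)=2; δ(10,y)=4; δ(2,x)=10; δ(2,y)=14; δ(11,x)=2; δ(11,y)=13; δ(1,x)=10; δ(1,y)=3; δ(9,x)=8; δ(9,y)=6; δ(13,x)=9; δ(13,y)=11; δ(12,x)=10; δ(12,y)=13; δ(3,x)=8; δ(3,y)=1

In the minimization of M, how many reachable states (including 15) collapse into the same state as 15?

3

First remove the unreachable states {5,12}; 13 states remain.
P0 = {1,2} | {3,4,6,7,8,9,10,11,13,14,15}.
Split {3,4,6,7,8,9,10,11,13,14,15} by δ(·,x) → {3,6,7,8,9,13,14,15} and {4,10,11}.
Refine {3,6,7,8,9,13,14,15} on symbol y: members go to different blocks, giving {6,7,9} and {8,13,15} and {3,14}.
On input y, block {4,10,11} splits into {4,11} and {10}.
No further refinement is possible. Final partition (6 blocks): {1,2} | {6,7,9} | {4,11} | {8,13,15} | {3,14} | {10}.
The equivalence class containing 15 is {8,13,15}, of size 3.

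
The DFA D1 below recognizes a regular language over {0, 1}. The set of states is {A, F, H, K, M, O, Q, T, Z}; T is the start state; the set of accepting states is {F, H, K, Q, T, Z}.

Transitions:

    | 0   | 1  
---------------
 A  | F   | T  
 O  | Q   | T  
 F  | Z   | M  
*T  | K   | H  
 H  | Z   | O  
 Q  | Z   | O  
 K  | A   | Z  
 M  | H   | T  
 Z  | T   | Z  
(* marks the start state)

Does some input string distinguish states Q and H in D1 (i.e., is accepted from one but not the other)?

Every state is reachable, so we keep all 9.
P0 = {F,H,K,Q,T,Z} | {A,M,O}.
Split {F,H,K,Q,T,Z} by δ(·,0) → {F,H,Q,T,Z} and {K}.
Split {F,H,Q,T,Z} by δ(·,0) → {F,H,Q,Z} and {T}.
Refine {F,H,Q,Z} on symbol 0: members go to different blocks, giving {F,H,Q} and {Z}.
The partition is now stable with 5 blocks: {F,H,Q} | {A,M,O} | {K} | {T} | {Z}.
Q and H lie in the same block of the stable partition, so they are equivalent — no string distinguishes them.

No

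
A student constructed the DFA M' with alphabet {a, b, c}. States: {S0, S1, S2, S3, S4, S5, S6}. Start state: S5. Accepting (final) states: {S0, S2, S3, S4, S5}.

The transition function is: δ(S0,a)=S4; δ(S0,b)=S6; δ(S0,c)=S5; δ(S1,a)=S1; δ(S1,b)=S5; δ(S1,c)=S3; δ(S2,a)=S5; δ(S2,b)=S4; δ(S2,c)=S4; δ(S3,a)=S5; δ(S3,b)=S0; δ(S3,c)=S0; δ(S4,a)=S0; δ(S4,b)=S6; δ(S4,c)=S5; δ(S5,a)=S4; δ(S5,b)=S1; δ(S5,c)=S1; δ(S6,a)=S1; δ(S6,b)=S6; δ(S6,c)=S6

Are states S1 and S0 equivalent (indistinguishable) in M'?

No

States {S2} cannot be reached from the start state, so discard them.
P0 = {S0,S3,S4,S5} | {S1,S6}.
On input b, block {S0,S3,S4,S5} splits into {S0,S4,S5} and {S3}.
Split {S0,S4,S5} by δ(·,c) → {S0,S4} and {S5}.
Split {S1,S6} by δ(·,b) → {S1} and {S6}.
No further refinement is possible. Final partition (5 blocks): {S0,S4} | {S1} | {S3} | {S5} | {S6}.
S1 and S0 end up in different blocks, so they are distinguishable. For instance, the string 'ε' is accepted from only S0.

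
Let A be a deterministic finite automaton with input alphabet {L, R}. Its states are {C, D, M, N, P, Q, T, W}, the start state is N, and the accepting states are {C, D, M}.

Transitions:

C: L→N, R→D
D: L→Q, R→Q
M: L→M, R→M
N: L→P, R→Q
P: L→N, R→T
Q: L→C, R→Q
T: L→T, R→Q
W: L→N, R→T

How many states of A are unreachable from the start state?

BFS from N reaches {C, D, N, P, Q, T}; the 2 state(s) M, W are never visited.

2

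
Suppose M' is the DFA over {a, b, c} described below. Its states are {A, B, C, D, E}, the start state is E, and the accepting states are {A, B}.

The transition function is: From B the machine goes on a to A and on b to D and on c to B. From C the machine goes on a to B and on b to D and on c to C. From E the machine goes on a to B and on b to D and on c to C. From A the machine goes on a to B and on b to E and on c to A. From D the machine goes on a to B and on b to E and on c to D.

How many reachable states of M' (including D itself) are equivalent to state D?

3

Every state is reachable, so we keep all 5.
P0 = {A,B} | {C,D,E}.
The partition is now stable with 2 blocks: {A,B} | {C,D,E}.
The equivalence class containing D is {C,D,E}, of size 3.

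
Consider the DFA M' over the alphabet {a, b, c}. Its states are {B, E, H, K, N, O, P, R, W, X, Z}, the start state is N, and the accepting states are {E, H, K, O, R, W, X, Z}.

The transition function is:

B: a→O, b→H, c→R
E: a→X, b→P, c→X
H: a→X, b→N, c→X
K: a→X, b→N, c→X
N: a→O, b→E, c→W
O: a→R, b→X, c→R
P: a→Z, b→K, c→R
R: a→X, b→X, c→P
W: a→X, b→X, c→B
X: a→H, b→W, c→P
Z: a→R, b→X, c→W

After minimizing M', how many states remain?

Start with accepting vs non-accepting: {E,H,K,O,R,W,X,Z} | {B,N,P}.
On input b, block {E,H,K,O,R,W,X,Z} splits into {O,R,W,X,Z} and {E,H,K}.
Refine {O,R,W,X,Z} on symbol a: members go to different blocks, giving {O,R,W,Z} and {X}.
On input a, block {O,R,W,Z} splits into {O,Z} and {R,W}.
Stable partition: {O,Z} | {B,N,P} | {E,H,K} | {X} | {R,W} — 5 equivalence classes.

5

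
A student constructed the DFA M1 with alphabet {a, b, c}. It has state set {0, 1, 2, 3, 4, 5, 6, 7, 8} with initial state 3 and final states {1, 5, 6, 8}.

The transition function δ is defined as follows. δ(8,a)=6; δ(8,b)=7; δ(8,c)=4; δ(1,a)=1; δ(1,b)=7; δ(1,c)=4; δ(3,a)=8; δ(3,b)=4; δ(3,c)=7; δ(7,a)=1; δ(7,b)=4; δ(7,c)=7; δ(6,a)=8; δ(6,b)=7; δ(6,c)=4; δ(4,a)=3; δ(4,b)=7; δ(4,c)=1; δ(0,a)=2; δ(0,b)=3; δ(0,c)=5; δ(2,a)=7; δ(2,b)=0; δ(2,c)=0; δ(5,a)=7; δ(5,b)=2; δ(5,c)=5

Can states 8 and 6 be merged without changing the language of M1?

Yes

States {0,2,5} cannot be reached from the start state, so discard them.
P0 = {1,6,8} | {3,4,7}.
On input a, block {3,4,7} splits into {3,7} and {4}.
No further refinement is possible. Final partition (3 blocks): {1,6,8} | {3,7} | {4}.
8 and 6 lie in the same block of the stable partition, so they are equivalent — no string distinguishes them.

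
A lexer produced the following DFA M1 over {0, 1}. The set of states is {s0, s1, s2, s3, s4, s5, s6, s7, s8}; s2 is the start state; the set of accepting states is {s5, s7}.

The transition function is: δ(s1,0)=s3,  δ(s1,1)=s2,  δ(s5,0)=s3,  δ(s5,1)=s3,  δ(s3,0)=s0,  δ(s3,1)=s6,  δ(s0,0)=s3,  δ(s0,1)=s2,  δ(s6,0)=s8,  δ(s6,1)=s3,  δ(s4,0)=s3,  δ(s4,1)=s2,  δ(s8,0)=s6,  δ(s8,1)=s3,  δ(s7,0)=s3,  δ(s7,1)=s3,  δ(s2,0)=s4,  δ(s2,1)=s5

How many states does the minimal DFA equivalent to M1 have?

First remove the unreachable states {s1,s7}; 7 states remain.
Start with accepting vs non-accepting: {s5} | {s0,s2,s3,s4,s6,s8}.
On input 1, block {s0,s2,s3,s4,s6,s8} splits into {s0,s3,s4,s6,s8} and {s2}.
On input 1, block {s0,s3,s4,s6,s8} splits into {s3,s6,s8} and {s0,s4}.
Split {s3,s6,s8} by δ(·,0) → {s6,s8} and {s3}.
The partition is now stable with 5 blocks: {s5} | {s6,s8} | {s2} | {s0,s4} | {s3}.

5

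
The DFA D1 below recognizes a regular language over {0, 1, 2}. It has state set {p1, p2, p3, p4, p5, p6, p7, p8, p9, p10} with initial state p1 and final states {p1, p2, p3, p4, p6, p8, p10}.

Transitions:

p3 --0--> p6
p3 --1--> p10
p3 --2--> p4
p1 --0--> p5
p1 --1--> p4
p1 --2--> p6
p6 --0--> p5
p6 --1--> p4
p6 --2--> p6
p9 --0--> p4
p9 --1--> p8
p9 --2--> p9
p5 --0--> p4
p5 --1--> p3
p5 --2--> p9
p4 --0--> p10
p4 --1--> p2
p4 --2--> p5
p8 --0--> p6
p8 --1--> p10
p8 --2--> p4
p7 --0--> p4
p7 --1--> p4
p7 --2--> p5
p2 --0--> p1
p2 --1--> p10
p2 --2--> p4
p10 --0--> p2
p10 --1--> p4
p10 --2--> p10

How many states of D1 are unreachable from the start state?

No path from p1 leads to p7; the other 9 states are all reachable.

1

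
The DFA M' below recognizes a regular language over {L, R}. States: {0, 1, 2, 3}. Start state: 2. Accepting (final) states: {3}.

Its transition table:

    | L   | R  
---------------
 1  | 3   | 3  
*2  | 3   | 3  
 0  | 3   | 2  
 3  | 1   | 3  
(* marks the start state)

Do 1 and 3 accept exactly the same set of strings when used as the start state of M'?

No

First remove the unreachable states {0}; 3 states remain.
Initial partition by acceptance: {3} | {1,2}.
The partition is now stable with 2 blocks: {3} | {1,2}.
1 and 3 end up in different blocks, so they are distinguishable. For instance, the string 'ε' is accepted from only 3.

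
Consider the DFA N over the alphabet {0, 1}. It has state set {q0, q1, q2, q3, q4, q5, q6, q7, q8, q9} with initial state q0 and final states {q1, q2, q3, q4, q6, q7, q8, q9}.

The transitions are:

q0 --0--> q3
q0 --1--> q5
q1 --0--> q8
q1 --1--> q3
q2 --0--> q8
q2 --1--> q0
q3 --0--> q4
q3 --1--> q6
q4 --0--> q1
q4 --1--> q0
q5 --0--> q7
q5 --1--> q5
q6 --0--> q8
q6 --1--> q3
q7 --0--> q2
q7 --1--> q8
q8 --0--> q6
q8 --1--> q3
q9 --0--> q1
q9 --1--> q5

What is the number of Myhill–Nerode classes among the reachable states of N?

States {q9} cannot be reached from the start state, so discard them.
P0 = {q1,q2,q3,q4,q6,q7,q8} | {q0,q5}.
Split {q1,q2,q3,q4,q6,q7,q8} by δ(·,1) → {q1,q3,q6,q7,q8} and {q2,q4}.
Split {q1,q3,q6,q7,q8} by δ(·,0) → {q1,q6,q8} and {q3,q7}.
Stable partition: {q1,q6,q8} | {q0,q5} | {q2,q4} | {q3,q7} — 4 equivalence classes.

4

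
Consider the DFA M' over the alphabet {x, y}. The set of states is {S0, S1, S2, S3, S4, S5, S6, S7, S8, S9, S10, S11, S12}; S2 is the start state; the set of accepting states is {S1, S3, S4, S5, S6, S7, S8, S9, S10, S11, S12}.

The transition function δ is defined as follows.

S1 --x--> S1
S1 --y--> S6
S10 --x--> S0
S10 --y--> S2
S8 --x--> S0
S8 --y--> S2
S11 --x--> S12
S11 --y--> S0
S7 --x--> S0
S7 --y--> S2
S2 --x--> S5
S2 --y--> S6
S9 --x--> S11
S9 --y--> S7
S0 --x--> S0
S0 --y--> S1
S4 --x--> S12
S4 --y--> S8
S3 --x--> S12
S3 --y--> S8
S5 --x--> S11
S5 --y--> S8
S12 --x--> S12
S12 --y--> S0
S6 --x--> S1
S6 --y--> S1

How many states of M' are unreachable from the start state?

BFS from S2 reaches {S0, S1, S2, S5, S6, S8, S11, S12}; the 5 state(s) S3, S4, S7, S9, S10 are never visited.

5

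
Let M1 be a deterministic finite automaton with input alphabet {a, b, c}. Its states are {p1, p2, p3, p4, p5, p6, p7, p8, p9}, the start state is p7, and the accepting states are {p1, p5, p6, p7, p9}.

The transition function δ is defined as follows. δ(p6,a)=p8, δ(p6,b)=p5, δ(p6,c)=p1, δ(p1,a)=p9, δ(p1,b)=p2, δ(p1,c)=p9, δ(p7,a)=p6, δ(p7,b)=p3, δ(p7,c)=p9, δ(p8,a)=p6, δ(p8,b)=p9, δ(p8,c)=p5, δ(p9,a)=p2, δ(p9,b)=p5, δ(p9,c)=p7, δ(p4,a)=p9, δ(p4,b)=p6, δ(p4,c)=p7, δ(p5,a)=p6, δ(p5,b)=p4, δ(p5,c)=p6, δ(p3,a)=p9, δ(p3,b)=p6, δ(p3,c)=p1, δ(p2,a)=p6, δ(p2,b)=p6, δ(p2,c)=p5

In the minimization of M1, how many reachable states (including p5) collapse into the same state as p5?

All states are reachable from the start state.
Initial partition by acceptance: {p1,p5,p6,p7,p9} | {p2,p3,p4,p8}.
Refine {p1,p5,p6,p7,p9} on symbol a: members go to different blocks, giving {p1,p5,p7} and {p6,p9}.
The partition is now stable with 3 blocks: {p1,p5,p7} | {p2,p3,p4,p8} | {p6,p9}.
The equivalence class containing p5 is {p1,p5,p7}, of size 3.

3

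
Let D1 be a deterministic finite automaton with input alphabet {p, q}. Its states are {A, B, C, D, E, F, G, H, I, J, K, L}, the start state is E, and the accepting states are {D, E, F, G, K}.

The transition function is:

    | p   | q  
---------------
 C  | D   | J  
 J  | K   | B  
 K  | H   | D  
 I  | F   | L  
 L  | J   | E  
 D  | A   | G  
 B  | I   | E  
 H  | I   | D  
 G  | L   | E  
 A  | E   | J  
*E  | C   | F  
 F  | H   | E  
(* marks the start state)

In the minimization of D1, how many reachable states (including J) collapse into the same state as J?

2

Initial partition by acceptance: {D,E,F,G,K} | {A,B,C,H,I,J,L}.
Split {A,B,C,H,I,J,L} by δ(·,p) → {A,C,I,J} and {B,H,L}.
Refine {D,E,F,G,K} on symbol p: members go to different blocks, giving {F,G,K} and {D,E}.
On input p, block {A,C,I,J} splits into {A,C} and {I,J}.
The partition is now stable with 5 blocks: {F,G,K} | {A,C} | {B,H,L} | {D,E} | {I,J}.
The equivalence class containing J is {I,J}, of size 2.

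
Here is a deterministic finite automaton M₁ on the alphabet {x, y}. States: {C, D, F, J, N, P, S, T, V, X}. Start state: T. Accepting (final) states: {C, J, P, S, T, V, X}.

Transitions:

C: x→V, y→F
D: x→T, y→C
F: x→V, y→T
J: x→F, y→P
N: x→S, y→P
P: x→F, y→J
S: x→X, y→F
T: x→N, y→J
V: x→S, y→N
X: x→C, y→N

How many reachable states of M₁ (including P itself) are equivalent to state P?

3

States {D} cannot be reached from the start state, so discard them.
P0 = {C,J,P,S,T,V,X} | {F,N}.
Split {C,J,P,S,T,V,X} by δ(·,x) → {C,S,V,X} and {J,P,T}.
Stable partition: {C,S,V,X} | {F,N} | {J,P,T} — 3 equivalence classes.
The equivalence class containing P is {J,P,T}, of size 3.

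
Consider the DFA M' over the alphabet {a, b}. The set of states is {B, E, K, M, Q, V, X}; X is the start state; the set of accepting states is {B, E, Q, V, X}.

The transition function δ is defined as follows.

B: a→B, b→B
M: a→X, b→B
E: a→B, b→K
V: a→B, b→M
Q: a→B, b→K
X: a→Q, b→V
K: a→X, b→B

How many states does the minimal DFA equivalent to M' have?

Reachable states from the start: {B,K,M,Q,V,X}. Unreachable: {E} — drop them.
P0 = {B,Q,V,X} | {K,M}.
Split {B,Q,V,X} by δ(·,b) → {B,X} and {Q,V}.
Refine {B,X} on symbol a: members go to different blocks, giving {B} and {X}.
No further refinement is possible. Final partition (4 blocks): {B} | {K,M} | {Q,V} | {X}.

4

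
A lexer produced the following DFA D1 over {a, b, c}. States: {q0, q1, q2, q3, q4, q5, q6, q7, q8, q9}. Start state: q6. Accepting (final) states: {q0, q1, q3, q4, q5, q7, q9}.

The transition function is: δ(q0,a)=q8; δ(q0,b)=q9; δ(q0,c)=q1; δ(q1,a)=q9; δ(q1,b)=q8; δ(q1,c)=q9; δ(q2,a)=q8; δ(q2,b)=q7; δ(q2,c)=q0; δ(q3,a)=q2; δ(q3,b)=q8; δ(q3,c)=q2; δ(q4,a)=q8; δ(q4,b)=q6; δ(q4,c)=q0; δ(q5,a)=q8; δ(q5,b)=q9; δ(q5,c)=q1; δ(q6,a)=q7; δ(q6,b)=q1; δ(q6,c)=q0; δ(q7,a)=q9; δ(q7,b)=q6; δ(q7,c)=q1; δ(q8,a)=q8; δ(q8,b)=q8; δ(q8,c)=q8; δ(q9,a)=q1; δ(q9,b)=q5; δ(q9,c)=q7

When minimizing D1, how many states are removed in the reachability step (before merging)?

Starting at q6 and following transitions, the reachable set is {q0, q1, q5, q6, q7, q8, q9}. That leaves q2, q3, q4 unreachable — 3 in total.

3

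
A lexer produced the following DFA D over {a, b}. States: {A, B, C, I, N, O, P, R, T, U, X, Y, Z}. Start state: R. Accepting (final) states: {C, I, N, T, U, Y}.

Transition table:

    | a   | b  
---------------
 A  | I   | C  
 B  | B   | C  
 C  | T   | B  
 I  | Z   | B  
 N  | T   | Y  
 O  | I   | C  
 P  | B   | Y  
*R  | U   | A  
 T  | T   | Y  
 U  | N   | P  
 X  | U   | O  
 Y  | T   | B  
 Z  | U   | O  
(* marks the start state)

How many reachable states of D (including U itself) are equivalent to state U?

3

States {X} cannot be reached from the start state, so discard them.
Start with accepting vs non-accepting: {C,I,N,T,U,Y} | {A,B,O,P,R,Z}.
Refine {C,I,N,T,U,Y} on symbol a: members go to different blocks, giving {C,N,T,U,Y} and {I}.
On input b, block {C,N,T,U,Y} splits into {C,U,Y} and {N,T}.
Split {A,B,O,P,R,Z} by δ(·,a) → {B,P} and {A,O} and {R,Z}.
No further refinement is possible. Final partition (6 blocks): {C,U,Y} | {B,P} | {I} | {N,T} | {A,O} | {R,Z}.
The equivalence class containing U is {C,U,Y}, of size 3.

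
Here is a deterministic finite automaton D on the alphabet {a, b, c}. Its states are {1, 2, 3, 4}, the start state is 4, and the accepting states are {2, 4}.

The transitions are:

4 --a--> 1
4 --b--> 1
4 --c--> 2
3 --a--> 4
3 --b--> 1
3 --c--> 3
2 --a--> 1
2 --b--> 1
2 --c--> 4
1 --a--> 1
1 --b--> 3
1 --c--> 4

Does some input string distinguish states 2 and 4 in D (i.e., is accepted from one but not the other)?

Initial partition by acceptance: {2,4} | {1,3}.
Refine {1,3} on symbol a: members go to different blocks, giving {1} and {3}.
The partition is now stable with 3 blocks: {2,4} | {1} | {3}.
2 and 4 lie in the same block of the stable partition, so they are equivalent — no string distinguishes them.

No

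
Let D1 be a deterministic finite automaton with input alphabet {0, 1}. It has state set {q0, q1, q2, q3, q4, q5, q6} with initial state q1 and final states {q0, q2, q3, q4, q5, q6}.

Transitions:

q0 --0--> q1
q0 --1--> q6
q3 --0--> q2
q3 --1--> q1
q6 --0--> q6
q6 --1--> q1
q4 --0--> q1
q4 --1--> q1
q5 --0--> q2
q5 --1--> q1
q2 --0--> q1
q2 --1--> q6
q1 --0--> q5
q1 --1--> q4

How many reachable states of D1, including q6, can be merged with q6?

1

First remove the unreachable states {q0,q3}; 5 states remain.
P0 = {q2,q4,q5,q6} | {q1}.
Split {q2,q4,q5,q6} by δ(·,0) → {q2,q4} and {q5,q6}.
Split {q2,q4} by δ(·,1) → {q2} and {q4}.
Refine {q5,q6} on symbol 0: members go to different blocks, giving {q5} and {q6}.
The partition is now stable with 5 blocks: {q2} | {q1} | {q5} | {q4} | {q6}.
The equivalence class containing q6 is {q6}, of size 1.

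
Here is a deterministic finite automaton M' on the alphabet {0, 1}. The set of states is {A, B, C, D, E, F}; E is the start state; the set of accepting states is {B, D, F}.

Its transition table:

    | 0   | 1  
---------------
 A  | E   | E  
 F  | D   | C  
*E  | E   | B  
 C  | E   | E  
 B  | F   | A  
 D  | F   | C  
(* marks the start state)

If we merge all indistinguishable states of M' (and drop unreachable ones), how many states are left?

All states are reachable from the start state.
Initial partition by acceptance: {B,D,F} | {A,C,E}.
On input 1, block {A,C,E} splits into {A,C} and {E}.
Stable partition: {B,D,F} | {A,C} | {E} — 3 equivalence classes.

3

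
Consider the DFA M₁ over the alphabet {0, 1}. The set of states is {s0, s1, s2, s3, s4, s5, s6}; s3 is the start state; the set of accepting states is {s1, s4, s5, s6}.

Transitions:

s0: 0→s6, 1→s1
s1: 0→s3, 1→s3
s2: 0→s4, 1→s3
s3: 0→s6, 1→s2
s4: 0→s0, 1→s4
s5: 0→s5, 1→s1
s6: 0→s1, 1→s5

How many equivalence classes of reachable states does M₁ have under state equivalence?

Every state is reachable, so we keep all 7.
Start with accepting vs non-accepting: {s1,s4,s5,s6} | {s0,s2,s3}.
Split {s1,s4,s5,s6} by δ(·,0) → {s1,s4} and {s5,s6}.
Split {s1,s4} by δ(·,1) → {s1} and {s4}.
Refine {s0,s2,s3} on symbol 0: members go to different blocks, giving {s0,s3} and {s2}.
Split {s0,s3} by δ(·,1) → {s0} and {s3}.
On input 0, block {s5,s6} splits into {s5} and {s6}.
Stable partition: {s1} | {s0} | {s5} | {s4} | {s2} | {s3} | {s6} — 7 equivalence classes.

7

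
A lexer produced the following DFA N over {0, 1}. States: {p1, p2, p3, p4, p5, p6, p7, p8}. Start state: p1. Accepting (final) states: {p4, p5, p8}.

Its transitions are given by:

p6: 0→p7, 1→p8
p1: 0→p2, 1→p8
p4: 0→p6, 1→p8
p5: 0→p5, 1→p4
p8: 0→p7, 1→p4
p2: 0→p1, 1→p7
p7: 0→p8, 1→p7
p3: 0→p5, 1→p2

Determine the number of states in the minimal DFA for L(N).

6

States {p3,p5} cannot be reached from the start state, so discard them.
P0 = {p4,p8} | {p1,p2,p6,p7}.
Refine {p1,p2,p6,p7} on symbol 0: members go to different blocks, giving {p1,p2,p6} and {p7}.
On input 0, block {p4,p8} splits into {p4} and {p8}.
On input 0, block {p1,p2,p6} splits into {p1,p2} and {p6}.
Split {p1,p2} by δ(·,1) → {p1} and {p2}.
The partition is now stable with 6 blocks: {p4} | {p1} | {p7} | {p8} | {p6} | {p2}.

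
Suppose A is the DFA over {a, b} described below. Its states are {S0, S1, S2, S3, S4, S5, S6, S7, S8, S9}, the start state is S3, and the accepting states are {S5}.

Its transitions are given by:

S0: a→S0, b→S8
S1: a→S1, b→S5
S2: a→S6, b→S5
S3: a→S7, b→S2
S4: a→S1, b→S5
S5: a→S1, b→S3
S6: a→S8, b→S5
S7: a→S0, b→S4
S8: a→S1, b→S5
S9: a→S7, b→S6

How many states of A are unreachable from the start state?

No path from S3 leads to S9; the other 9 states are all reachable.

1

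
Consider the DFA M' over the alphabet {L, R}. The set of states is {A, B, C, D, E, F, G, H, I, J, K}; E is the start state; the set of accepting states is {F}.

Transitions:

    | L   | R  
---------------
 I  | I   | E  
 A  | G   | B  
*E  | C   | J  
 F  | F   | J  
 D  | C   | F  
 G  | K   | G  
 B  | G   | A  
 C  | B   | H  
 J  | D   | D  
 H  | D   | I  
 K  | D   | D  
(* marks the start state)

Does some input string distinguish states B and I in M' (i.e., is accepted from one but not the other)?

Yes

Start with accepting vs non-accepting: {F} | {A,B,C,D,E,G,H,I,J,K}.
Split {A,B,C,D,E,G,H,I,J,K} by δ(·,R) → {A,B,C,E,G,H,I,J,K} and {D}.
Refine {A,B,C,E,G,H,I,J,K} on symbol L: members go to different blocks, giving {A,B,C,E,G,I} and {H,J,K}.
On input L, block {A,B,C,E,G,I} splits into {A,B,C,E,I} and {G}.
On input L, block {A,B,C,E,I} splits into {C,E,I} and {A,B}.
Split {C,E,I} by δ(·,L) → {E,I} and {C}.
Refine {E,I} on symbol L: members go to different blocks, giving {E} and {I}.
Refine {H,J,K} on symbol R: members go to different blocks, giving {J,K} and {H}.
The partition is now stable with 9 blocks: {F} | {E} | {D} | {J,K} | {G} | {A,B} | {C} | {I} | {H}.
B and I end up in different blocks, so they are distinguishable. For instance, the string 'LLLR' is accepted from only B.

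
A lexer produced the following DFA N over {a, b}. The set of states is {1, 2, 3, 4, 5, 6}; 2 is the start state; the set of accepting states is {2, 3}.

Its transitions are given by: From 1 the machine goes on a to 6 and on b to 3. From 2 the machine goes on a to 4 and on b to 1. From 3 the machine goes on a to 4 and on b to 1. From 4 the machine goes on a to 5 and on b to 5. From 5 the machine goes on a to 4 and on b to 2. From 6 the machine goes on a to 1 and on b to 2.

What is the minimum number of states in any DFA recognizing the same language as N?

4

Every state is reachable, so we keep all 6.
Start with accepting vs non-accepting: {2,3} | {1,4,5,6}.
On input b, block {1,4,5,6} splits into {1,5,6} and {4}.
On input a, block {1,5,6} splits into {1,6} and {5}.
Stable partition: {2,3} | {1,6} | {4} | {5} — 4 equivalence classes.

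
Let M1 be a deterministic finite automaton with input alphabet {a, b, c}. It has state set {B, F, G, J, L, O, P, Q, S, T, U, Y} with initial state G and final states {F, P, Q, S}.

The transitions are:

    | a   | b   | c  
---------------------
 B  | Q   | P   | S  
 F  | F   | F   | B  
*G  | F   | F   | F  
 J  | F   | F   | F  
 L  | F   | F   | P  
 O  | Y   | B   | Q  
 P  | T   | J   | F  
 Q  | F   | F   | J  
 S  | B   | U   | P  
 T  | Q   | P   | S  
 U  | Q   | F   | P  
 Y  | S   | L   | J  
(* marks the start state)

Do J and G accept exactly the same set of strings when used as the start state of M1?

Yes

States {L,O,Y} cannot be reached from the start state, so discard them.
Start with accepting vs non-accepting: {F,P,Q,S} | {B,G,J,T,U}.
On input a, block {F,P,Q,S} splits into {F,Q} and {P,S}.
Split {B,G,J,T,U} by δ(·,b) → {G,J,U} and {B,T}.
Refine {F,Q} on symbol c: members go to different blocks, giving {F} and {Q}.
Split {G,J,U} by δ(·,a) → {G,J} and {U}.
On input b, block {P,S} splits into {S} and {P}.
Stable partition: {F} | {G,J} | {S} | {B,T} | {Q} | {U} | {P} — 7 equivalence classes.
J and G lie in the same block of the stable partition, so they are equivalent — no string distinguishes them.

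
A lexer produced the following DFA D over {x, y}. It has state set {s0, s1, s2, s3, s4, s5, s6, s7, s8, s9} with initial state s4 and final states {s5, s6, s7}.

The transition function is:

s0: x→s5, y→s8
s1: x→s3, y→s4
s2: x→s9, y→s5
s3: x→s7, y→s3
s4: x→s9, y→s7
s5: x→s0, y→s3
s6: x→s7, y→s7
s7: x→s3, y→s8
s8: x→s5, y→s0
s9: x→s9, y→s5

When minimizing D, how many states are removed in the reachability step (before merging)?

3

No path from s4 leads to s1, s2, s6; the other 7 states are all reachable.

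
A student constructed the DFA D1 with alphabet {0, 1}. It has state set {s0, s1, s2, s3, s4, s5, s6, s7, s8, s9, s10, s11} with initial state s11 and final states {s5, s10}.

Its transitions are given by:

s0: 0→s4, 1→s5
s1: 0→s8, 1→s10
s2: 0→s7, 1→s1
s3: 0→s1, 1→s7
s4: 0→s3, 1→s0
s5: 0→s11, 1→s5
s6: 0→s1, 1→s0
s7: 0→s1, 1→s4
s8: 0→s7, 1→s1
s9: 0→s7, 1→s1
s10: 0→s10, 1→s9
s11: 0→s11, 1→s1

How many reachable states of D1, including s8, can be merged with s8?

2

First remove the unreachable states {s2,s6}; 10 states remain.
P0 = {s5,s10} | {s0,s1,s3,s4,s7,s8,s9,s11}.
Split {s5,s10} by δ(·,0) → {s5} and {s10}.
On input 1, block {s0,s1,s3,s4,s7,s8,s9,s11} splits into {s3,s4,s7,s8,s9,s11} and {s0} and {s1}.
Refine {s3,s4,s7,s8,s9,s11} on symbol 0: members go to different blocks, giving {s4,s8,s9,s11} and {s3,s7}.
Refine {s4,s8,s9,s11} on symbol 0: members go to different blocks, giving {s4,s8,s9} and {s11}.
Split {s4,s8,s9} by δ(·,1) → {s8,s9} and {s4}.
On input 1, block {s3,s7} splits into {s3} and {s7}.
Stable partition: {s5} | {s8,s9} | {s10} | {s0} | {s1} | {s3} | {s11} | {s4} | {s7} — 9 equivalence classes.
State s8 belongs to the block {s8,s9}, which has 2 states.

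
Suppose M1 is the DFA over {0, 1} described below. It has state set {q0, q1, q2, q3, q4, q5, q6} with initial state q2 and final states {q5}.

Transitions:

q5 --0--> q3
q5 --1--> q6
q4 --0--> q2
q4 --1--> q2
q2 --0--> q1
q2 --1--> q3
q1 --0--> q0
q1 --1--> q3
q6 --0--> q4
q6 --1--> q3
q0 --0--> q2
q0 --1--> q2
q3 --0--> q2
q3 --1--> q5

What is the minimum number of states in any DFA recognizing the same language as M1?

5

All states are reachable from the start state.
P0 = {q5} | {q0,q1,q2,q3,q4,q6}.
On input 1, block {q0,q1,q2,q3,q4,q6} splits into {q0,q1,q2,q4,q6} and {q3}.
Refine {q0,q1,q2,q4,q6} on symbol 1: members go to different blocks, giving {q1,q2,q6} and {q0,q4}.
Split {q1,q2,q6} by δ(·,0) → {q1,q6} and {q2}.
No further refinement is possible. Final partition (5 blocks): {q5} | {q1,q6} | {q3} | {q0,q4} | {q2}.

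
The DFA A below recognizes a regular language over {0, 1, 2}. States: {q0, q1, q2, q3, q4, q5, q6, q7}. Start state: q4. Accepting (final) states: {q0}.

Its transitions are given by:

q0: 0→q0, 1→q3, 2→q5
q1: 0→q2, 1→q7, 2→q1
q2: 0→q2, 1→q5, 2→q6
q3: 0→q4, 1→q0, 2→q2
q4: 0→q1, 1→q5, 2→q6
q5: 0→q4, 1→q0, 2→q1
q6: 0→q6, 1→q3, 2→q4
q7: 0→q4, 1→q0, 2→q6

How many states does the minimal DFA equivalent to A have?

All states are reachable from the start state.
P0 = {q0} | {q1,q2,q3,q4,q5,q6,q7}.
Refine {q1,q2,q3,q4,q5,q6,q7} on symbol 1: members go to different blocks, giving {q1,q2,q4,q6} and {q3,q5,q7}.
The partition is now stable with 3 blocks: {q0} | {q1,q2,q4,q6} | {q3,q5,q7}.

3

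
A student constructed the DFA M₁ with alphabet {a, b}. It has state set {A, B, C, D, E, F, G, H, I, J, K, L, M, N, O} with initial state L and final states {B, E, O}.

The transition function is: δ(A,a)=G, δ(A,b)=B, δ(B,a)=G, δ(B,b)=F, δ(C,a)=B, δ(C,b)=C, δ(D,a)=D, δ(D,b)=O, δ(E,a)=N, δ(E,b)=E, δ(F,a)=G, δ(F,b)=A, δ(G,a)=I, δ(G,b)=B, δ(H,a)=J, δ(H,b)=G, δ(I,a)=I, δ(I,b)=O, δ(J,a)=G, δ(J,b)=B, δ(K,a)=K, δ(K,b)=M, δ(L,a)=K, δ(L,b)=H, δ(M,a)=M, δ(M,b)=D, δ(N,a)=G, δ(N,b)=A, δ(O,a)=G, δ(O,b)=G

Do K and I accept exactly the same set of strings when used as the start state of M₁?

First remove the unreachable states {C,E,N}; 12 states remain.
Initial partition by acceptance: {B,O} | {A,D,F,G,H,I,J,K,L,M}.
Refine {A,D,F,G,H,I,J,K,L,M} on symbol b: members go to different blocks, giving {A,D,G,I,J} and {F,H,K,L,M}.
On input b, block {B,O} splits into {B} and {O}.
Split {A,D,G,I,J} by δ(·,b) → {A,G,J} and {D,I}.
Split {A,G,J} by δ(·,a) → {A,J} and {G}.
On input a, block {F,H,K,L,M} splits into {K,L,M} and {F} and {H}.
Split {K,L,M} by δ(·,b) → {K} and {L} and {M}.
The partition is now stable with 10 blocks: {B} | {A,J} | {K} | {O} | {D,I} | {G} | {F} | {H} | {L} | {M}.
K and I end up in different blocks, so they are distinguishable. For instance, the string 'b' is accepted from only I.

No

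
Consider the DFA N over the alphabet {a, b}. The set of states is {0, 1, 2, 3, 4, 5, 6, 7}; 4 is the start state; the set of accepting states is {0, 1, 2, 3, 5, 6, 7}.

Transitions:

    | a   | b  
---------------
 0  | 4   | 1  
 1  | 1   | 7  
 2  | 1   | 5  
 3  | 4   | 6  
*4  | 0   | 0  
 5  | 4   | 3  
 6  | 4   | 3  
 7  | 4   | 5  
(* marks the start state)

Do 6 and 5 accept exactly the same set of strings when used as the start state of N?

Yes

States {2} cannot be reached from the start state, so discard them.
Start with accepting vs non-accepting: {0,1,3,5,6,7} | {4}.
Refine {0,1,3,5,6,7} on symbol a: members go to different blocks, giving {0,3,5,6,7} and {1}.
Refine {0,3,5,6,7} on symbol b: members go to different blocks, giving {3,5,6,7} and {0}.
No further refinement is possible. Final partition (4 blocks): {3,5,6,7} | {4} | {1} | {0}.
6 and 5 lie in the same block of the stable partition, so they are equivalent — no string distinguishes them.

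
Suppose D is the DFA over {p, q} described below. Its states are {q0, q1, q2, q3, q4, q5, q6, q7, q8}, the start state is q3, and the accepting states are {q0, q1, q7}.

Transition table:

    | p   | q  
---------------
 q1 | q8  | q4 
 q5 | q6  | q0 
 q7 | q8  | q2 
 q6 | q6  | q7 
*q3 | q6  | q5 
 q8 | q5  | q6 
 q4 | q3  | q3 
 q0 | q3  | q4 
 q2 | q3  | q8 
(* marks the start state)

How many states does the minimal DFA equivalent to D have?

4

States {q1} cannot be reached from the start state, so discard them.
Start with accepting vs non-accepting: {q0,q7} | {q2,q3,q4,q5,q6,q8}.
Split {q2,q3,q4,q5,q6,q8} by δ(·,q) → {q2,q3,q4,q8} and {q5,q6}.
On input p, block {q2,q3,q4,q8} splits into {q2,q4} and {q3,q8}.
No further refinement is possible. Final partition (4 blocks): {q0,q7} | {q2,q4} | {q5,q6} | {q3,q8}.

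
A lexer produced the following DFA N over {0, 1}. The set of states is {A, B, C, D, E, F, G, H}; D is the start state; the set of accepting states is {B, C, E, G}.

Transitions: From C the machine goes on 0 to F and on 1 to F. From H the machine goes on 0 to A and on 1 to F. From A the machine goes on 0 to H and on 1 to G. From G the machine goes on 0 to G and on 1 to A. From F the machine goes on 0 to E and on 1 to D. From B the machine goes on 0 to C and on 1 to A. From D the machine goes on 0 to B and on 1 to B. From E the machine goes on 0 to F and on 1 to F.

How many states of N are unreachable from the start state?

0

Every one of the 8 states is reachable from D.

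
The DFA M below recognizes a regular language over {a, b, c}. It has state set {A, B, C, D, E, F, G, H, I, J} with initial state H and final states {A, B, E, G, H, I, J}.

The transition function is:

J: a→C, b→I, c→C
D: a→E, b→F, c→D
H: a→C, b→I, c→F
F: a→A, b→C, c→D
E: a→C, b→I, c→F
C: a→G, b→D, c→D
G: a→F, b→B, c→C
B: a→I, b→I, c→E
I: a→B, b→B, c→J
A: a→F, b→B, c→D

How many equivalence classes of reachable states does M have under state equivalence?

3

All states are reachable from the start state.
P0 = {A,B,E,G,H,I,J} | {C,D,F}.
Refine {A,B,E,G,H,I,J} on symbol a: members go to different blocks, giving {A,E,G,H,J} and {B,I}.
Stable partition: {A,E,G,H,J} | {C,D,F} | {B,I} — 3 equivalence classes.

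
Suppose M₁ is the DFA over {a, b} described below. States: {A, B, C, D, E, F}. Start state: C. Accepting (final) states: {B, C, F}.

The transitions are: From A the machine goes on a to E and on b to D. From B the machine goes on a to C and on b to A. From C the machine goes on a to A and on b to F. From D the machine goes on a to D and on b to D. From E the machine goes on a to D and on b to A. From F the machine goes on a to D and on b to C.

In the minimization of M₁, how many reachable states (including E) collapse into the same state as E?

3

Reachable states from the start: {A,C,D,E,F}. Unreachable: {B} — drop them.
P0 = {C,F} | {A,D,E}.
No further refinement is possible. Final partition (2 blocks): {C,F} | {A,D,E}.
State E belongs to the block {A,D,E}, which has 3 states.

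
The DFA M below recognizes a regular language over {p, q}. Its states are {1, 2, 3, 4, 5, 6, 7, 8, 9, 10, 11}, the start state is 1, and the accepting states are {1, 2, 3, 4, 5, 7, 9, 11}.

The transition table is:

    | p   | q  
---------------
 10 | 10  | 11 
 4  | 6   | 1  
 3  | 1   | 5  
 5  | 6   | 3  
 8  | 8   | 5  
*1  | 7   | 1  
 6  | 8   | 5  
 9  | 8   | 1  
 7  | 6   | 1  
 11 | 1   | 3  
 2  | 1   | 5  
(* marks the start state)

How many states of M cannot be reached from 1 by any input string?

BFS from 1 reaches {1, 3, 5, 6, 7, 8}; the 5 state(s) 2, 4, 9, 10, 11 are never visited.

5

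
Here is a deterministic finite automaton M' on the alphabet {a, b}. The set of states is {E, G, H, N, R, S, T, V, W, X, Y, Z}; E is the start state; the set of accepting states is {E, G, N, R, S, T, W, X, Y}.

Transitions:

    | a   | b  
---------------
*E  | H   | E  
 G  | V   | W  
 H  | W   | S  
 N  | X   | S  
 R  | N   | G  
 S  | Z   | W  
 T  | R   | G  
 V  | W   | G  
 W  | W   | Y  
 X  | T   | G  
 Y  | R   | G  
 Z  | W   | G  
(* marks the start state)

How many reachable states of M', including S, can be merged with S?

Every state is reachable, so we keep all 12.
Start with accepting vs non-accepting: {E,G,N,R,S,T,W,X,Y} | {H,V,Z}.
Refine {E,G,N,R,S,T,W,X,Y} on symbol a: members go to different blocks, giving {N,R,T,W,X,Y} and {E,G,S}.
Refine {N,R,T,W,X,Y} on symbol b: members go to different blocks, giving {N,R,T,X,Y} and {W}.
On input b, block {E,G,S} splits into {G,S} and {E}.
No further refinement is possible. Final partition (5 blocks): {N,R,T,X,Y} | {H,V,Z} | {G,S} | {W} | {E}.
The equivalence class containing S is {G,S}, of size 2.

2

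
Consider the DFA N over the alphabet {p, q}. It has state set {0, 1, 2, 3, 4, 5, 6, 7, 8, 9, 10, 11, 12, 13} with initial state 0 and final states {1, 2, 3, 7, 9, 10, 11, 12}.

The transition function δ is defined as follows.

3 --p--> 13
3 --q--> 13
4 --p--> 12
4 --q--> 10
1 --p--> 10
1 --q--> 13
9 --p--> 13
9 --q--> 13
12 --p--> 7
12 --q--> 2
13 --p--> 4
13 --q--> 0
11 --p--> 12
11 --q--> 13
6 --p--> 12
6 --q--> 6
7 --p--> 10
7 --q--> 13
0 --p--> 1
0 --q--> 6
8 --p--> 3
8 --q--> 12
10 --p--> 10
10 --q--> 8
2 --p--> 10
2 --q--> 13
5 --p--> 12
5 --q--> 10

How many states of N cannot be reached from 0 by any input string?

No path from 0 leads to 5, 9, 11; the other 11 states are all reachable.

3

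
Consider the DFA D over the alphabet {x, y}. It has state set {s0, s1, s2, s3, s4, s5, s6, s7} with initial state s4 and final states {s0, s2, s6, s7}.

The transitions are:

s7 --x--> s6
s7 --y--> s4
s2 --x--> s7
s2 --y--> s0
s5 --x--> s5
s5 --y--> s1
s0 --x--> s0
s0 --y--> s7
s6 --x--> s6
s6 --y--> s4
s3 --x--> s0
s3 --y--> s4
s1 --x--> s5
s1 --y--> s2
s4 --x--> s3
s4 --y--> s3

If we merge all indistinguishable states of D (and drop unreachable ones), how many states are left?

4

States {s1,s2,s5} cannot be reached from the start state, so discard them.
P0 = {s0,s6,s7} | {s3,s4}.
Refine {s0,s6,s7} on symbol y: members go to different blocks, giving {s6,s7} and {s0}.
On input x, block {s3,s4} splits into {s3} and {s4}.
The partition is now stable with 4 blocks: {s6,s7} | {s3} | {s0} | {s4}.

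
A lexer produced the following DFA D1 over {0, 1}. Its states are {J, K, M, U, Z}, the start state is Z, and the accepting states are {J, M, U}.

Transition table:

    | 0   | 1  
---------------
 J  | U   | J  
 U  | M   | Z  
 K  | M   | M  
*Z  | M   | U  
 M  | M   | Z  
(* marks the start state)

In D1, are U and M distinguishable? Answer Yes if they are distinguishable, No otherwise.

No

States {J,K} cannot be reached from the start state, so discard them.
Start with accepting vs non-accepting: {M,U} | {Z}.
No further refinement is possible. Final partition (2 blocks): {M,U} | {Z}.
U and M lie in the same block of the stable partition, so they are equivalent — no string distinguishes them.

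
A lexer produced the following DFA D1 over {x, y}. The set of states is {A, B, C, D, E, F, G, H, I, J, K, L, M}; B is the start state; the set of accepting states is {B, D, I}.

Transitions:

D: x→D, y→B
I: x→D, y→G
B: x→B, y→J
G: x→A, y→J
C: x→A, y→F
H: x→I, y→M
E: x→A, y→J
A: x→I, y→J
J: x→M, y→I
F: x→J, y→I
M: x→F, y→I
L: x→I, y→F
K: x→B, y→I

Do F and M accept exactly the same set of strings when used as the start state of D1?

Yes

Reachable states from the start: {A,B,D,F,G,I,J,M}. Unreachable: {C,E,H,K,L} — drop them.
Start with accepting vs non-accepting: {B,D,I} | {A,F,G,J,M}.
On input y, block {B,D,I} splits into {B,I} and {D}.
Split {B,I} by δ(·,x) → {B} and {I}.
Split {A,F,G,J,M} by δ(·,x) → {F,G,J,M} and {A}.
On input x, block {F,G,J,M} splits into {F,J,M} and {G}.
No further refinement is possible. Final partition (6 blocks): {B} | {F,J,M} | {D} | {I} | {A} | {G}.
F and M lie in the same block of the stable partition, so they are equivalent — no string distinguishes them.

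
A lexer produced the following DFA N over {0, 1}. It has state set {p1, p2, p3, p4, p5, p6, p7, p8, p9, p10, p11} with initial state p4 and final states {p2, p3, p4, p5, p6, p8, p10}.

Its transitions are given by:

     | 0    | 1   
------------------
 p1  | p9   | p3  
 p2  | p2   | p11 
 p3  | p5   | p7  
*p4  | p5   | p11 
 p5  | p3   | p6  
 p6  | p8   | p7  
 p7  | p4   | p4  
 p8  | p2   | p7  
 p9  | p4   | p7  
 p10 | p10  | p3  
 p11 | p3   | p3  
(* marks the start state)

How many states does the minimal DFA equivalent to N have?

4

Reachable states from the start: {p2,p3,p4,p5,p6,p7,p8,p11}. Unreachable: {p1,p9,p10} — drop them.
Start with accepting vs non-accepting: {p2,p3,p4,p5,p6,p8} | {p7,p11}.
Split {p2,p3,p4,p5,p6,p8} by δ(·,1) → {p2,p3,p4,p6,p8} and {p5}.
On input 0, block {p2,p3,p4,p6,p8} splits into {p2,p6,p8} and {p3,p4}.
The partition is now stable with 4 blocks: {p2,p6,p8} | {p7,p11} | {p5} | {p3,p4}.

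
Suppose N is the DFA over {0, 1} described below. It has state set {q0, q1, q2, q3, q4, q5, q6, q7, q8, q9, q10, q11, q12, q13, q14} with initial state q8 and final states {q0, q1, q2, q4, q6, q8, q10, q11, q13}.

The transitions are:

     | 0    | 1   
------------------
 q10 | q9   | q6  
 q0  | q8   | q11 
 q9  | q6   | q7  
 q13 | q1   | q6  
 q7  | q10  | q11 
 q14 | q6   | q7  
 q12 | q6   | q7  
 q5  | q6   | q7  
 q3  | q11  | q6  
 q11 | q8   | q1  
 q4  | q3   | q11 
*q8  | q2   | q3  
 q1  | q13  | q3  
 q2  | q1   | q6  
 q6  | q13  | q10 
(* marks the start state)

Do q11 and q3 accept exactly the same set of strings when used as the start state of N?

First remove the unreachable states {q0,q4,q5,q12,q14}; 10 states remain.
Initial partition by acceptance: {q1,q2,q6,q8,q10,q11,q13} | {q3,q7,q9}.
Refine {q1,q2,q6,q8,q10,q11,q13} on symbol 0: members go to different blocks, giving {q1,q2,q6,q8,q11,q13} and {q10}.
Refine {q1,q2,q6,q8,q11,q13} on symbol 1: members go to different blocks, giving {q2,q11,q13} and {q1,q8} and {q6}.
Split {q2,q11,q13} by δ(·,1) → {q2,q13} and {q11}.
On input 0, block {q3,q7,q9} splits into {q3} and {q7} and {q9}.
The partition is now stable with 8 blocks: {q2,q13} | {q3} | {q10} | {q1,q8} | {q6} | {q11} | {q7} | {q9}.
q11 and q3 end up in different blocks, so they are distinguishable. For instance, the string 'ε' is accepted from only q11.

No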